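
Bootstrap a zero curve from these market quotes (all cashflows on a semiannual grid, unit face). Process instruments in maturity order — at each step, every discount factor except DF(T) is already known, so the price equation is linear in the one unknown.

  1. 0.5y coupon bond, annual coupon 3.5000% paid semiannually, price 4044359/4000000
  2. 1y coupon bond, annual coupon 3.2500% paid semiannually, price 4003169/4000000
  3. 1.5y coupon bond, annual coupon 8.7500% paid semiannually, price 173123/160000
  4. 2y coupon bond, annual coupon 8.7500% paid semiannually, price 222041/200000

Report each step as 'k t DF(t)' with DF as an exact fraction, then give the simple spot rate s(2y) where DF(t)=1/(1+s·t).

step 1 [0.5y] bond c/2=7/400: DF=(4044359/4000000 − 7/400·(0))/(1+7/400) = 9937/10000 ≈ 0.993700
step 2 [1y] bond c/2=13/800: DF=(4003169/4000000 − 13/800·(0.993700))/(1+13/800) = 9689/10000 ≈ 0.968900
step 3 [1.5y] bond c/2=7/160: DF=(173123/160000 − 7/160·(0.993700+0.968900))/(1+7/160) = 1193/1250 ≈ 0.954400
step 4 [2y] bond c/2=7/160: DF=(222041/200000 − 7/160·(0.993700+0.968900+0.954400))/(1+7/160) = 4707/5000 ≈ 0.941400

1 1/2 9937/10000
2 1 9689/10000
3 3/2 1193/1250
4 2 4707/5000
s(2y) = (1/(4707/5000) − 1)/(2) = 293/9414 ≈ 3.1124%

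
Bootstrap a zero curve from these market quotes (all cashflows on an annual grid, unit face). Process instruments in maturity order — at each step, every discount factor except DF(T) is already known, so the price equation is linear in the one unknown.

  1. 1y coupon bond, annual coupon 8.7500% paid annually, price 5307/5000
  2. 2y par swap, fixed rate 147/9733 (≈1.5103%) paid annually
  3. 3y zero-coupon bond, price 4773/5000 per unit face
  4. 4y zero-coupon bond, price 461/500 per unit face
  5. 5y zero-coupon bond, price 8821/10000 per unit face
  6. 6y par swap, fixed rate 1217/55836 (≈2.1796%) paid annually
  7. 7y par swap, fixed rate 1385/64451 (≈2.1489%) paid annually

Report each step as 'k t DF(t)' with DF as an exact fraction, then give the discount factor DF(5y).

1 1 122/125
2 2 4853/5000
3 3 4773/5000
4 4 461/500
5 5 8821/10000
6 6 8783/10000
7 7 1723/2000
DF(5y) = 8821/10000 ≈ 0.882100

step 1 [1y] bond c/1=7/80: DF=(5307/5000 − 7/80·(0))/(1+7/80) = 122/125 ≈ 0.976000
step 2 [2y] swap r/1=147/9733: DF=(1 − 147/9733·(0.976000))/(1+147/9733) = 4853/5000 ≈ 0.970600
step 3 [3y] zero: DF = P = 4773/5000 ≈ 0.954600
step 4 [4y] zero: DF = P = 461/500 ≈ 0.922000
step 5 [5y] zero: DF = P = 8821/10000 ≈ 0.882100
step 6 [6y] swap r/1=1217/55836: DF=(1 − 1217/55836·(0.976000+0.970600+0.954600+0.922000+0.882100))/(1+1217/55836) = 8783/10000 ≈ 0.878300
step 7 [7y] swap r/1=1385/64451: DF=(1 − 1385/64451·(0.976000+0.970600+0.954600+0.922000+0.882100+0.878300))/(1+1385/64451) = 1723/2000 ≈ 0.861500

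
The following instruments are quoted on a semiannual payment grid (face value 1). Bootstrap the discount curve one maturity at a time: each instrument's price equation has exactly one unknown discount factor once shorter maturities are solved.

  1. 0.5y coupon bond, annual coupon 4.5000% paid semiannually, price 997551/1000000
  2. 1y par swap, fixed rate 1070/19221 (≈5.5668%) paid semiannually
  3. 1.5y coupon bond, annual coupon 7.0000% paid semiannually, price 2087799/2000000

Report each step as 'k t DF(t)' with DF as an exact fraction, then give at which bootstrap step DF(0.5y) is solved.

step 1 [0.5y] bond c/2=9/400: DF=(997551/1000000 − 9/400·(0))/(1+9/400) = 2439/2500 ≈ 0.975600
step 2 [1y] swap r/2=535/19221: DF=(1 − 535/19221·(0.975600))/(1+535/19221) = 1893/2000 ≈ 0.946500
step 3 [1.5y] bond c/2=7/200: DF=(2087799/2000000 − 7/200·(0.975600+0.946500))/(1+7/200) = 2359/2500 ≈ 0.943600

1 1/2 2439/2500
2 1 1893/2000
3 3/2 2359/2500
DF(0.5y) is solved at step 1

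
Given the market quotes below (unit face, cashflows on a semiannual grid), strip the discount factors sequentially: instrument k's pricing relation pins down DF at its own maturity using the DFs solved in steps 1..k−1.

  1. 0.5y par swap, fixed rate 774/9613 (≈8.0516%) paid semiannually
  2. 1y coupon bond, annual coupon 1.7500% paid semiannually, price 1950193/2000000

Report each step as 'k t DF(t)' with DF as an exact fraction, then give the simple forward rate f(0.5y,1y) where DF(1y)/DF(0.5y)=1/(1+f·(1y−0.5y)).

step 1 [0.5y] swap r/2=387/9613: DF=(1 − 387/9613·(0))/(1+387/9613) = 9613/10000 ≈ 0.961300
step 2 [1y] bond c/2=7/800: DF=(1950193/2000000 − 7/800·(0.961300))/(1+7/800) = 9583/10000 ≈ 0.958300

1 1/2 9613/10000
2 1 9583/10000
f(0.5y,1y) = ((9613/10000)/(9583/10000) − 1)/(1/2) = 60/9583 ≈ 0.6261%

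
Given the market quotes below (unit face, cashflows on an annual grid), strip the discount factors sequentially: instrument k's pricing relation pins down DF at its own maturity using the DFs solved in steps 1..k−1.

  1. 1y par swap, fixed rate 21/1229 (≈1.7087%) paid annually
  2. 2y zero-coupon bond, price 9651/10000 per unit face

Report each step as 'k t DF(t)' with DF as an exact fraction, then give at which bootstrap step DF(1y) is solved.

step 1 [1y] swap r/1=21/1229: DF=(1 − 21/1229·(0))/(1+21/1229) = 1229/1250 ≈ 0.983200
step 2 [2y] zero: DF = P = 9651/10000 ≈ 0.965100

1 1 1229/1250
2 2 9651/10000
DF(1y) is solved at step 1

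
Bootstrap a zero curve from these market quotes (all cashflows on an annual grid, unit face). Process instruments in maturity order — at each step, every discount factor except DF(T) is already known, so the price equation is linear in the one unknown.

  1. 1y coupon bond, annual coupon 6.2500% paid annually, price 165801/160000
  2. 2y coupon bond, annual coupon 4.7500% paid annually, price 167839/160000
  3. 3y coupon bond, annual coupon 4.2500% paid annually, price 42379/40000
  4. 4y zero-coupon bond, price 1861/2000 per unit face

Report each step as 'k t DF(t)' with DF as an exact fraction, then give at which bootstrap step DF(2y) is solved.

step 1 [1y] bond c/1=1/16: DF=(165801/160000 − 1/16·(0))/(1+1/16) = 9753/10000 ≈ 0.975300
step 2 [2y] bond c/1=19/400: DF=(167839/160000 − 19/400·(0.975300))/(1+19/400) = 2393/2500 ≈ 0.957200
step 3 [3y] bond c/1=17/400: DF=(42379/40000 − 17/400·(0.975300+0.957200))/(1+17/400) = 15/16 ≈ 0.937500
step 4 [4y] zero: DF = P = 1861/2000 ≈ 0.930500

1 1 9753/10000
2 2 2393/2500
3 3 15/16
4 4 1861/2000
DF(2y) is solved at step 2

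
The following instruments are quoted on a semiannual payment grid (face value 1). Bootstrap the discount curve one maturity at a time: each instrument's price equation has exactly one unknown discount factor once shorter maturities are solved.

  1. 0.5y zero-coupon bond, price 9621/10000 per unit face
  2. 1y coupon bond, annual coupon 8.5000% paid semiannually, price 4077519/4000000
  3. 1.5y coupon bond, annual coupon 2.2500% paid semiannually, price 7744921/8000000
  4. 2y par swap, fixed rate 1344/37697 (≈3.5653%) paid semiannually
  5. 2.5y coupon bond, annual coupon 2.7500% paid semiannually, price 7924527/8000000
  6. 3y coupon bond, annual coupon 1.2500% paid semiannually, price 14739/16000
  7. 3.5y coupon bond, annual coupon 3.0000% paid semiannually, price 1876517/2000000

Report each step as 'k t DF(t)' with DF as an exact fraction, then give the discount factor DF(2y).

step 1 [0.5y] zero: DF = P = 9621/10000 ≈ 0.962100
step 2 [1y] bond c/2=17/400: DF=(4077519/4000000 − 17/400·(0.962100))/(1+17/400) = 4693/5000 ≈ 0.938600
step 3 [1.5y] bond c/2=9/800: DF=(7744921/8000000 − 9/800·(0.962100+0.938600))/(1+9/800) = 4681/5000 ≈ 0.936200
step 4 [2y] swap r/2=672/37697: DF=(1 − 672/37697·(0.962100+0.938600+0.936200))/(1+672/37697) = 583/625 ≈ 0.932800
step 5 [2.5y] bond c/2=11/800: DF=(7924527/8000000 − 11/800·(0.962100+0.938600+0.936200+0.932800))/(1+11/800) = 463/500 ≈ 0.926000
step 6 [3y] bond c/2=1/160: DF=(14739/16000 − 1/160·(0.962100+0.938600+0.936200+0.932800+0.926000))/(1+1/160) = 8863/10000 ≈ 0.886300
step 7 [3.5y] bond c/2=3/200: DF=(1876517/2000000 − 3/200·(0.962100+0.938600+0.936200+0.932800+0.926000+0.886300))/(1+3/200) = 8419/10000 ≈ 0.841900

1 1/2 9621/10000
2 1 4693/5000
3 3/2 4681/5000
4 2 583/625
5 5/2 463/500
6 3 8863/10000
7 7/2 8419/10000
DF(2y) = 583/625 ≈ 0.932800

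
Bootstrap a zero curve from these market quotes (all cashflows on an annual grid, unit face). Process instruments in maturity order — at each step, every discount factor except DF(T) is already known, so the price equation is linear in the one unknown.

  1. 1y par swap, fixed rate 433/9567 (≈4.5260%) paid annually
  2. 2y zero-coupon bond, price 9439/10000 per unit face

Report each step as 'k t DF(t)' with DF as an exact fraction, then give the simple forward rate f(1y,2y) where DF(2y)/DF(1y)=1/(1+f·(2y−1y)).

step 1 [1y] swap r/1=433/9567: DF=(1 − 433/9567·(0))/(1+433/9567) = 9567/10000 ≈ 0.956700
step 2 [2y] zero: DF = P = 9439/10000 ≈ 0.943900

1 1 9567/10000
2 2 9439/10000
f(1y,2y) = ((9567/10000)/(9439/10000) − 1)/(1) = 128/9439 ≈ 1.3561%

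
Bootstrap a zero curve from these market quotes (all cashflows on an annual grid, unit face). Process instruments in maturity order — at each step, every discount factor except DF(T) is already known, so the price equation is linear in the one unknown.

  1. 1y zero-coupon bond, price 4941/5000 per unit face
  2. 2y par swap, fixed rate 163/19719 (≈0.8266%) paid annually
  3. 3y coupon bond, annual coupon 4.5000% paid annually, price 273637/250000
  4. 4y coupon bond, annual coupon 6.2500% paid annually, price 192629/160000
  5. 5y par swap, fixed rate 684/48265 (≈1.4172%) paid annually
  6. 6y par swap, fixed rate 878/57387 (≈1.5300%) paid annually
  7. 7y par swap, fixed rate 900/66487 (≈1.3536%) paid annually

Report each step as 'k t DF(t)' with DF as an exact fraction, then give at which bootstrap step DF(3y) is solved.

step 1 [1y] zero: DF = P = 4941/5000 ≈ 0.988200
step 2 [2y] swap r/1=163/19719: DF=(1 − 163/19719·(0.988200))/(1+163/19719) = 9837/10000 ≈ 0.983700
step 3 [3y] bond c/1=9/200: DF=(273637/250000 − 9/200·(0.988200+0.983700))/(1+9/200) = 77/80 ≈ 0.962500
step 4 [4y] bond c/1=1/16: DF=(192629/160000 − 1/16·(0.988200+0.983700+0.962500))/(1+1/16) = 1921/2000 ≈ 0.960500
step 5 [5y] swap r/1=684/48265: DF=(1 − 684/48265·(0.988200+0.983700+0.962500+0.960500))/(1+684/48265) = 2329/2500 ≈ 0.931600
step 6 [6y] swap r/1=878/57387: DF=(1 − 878/57387·(0.988200+0.983700+0.962500+0.960500+0.931600))/(1+878/57387) = 4561/5000 ≈ 0.912200
step 7 [7y] swap r/1=900/66487: DF=(1 − 900/66487·(0.988200+0.983700+0.962500+0.960500+0.931600+0.912200))/(1+900/66487) = 91/100 ≈ 0.910000

1 1 4941/5000
2 2 9837/10000
3 3 77/80
4 4 1921/2000
5 5 2329/2500
6 6 4561/5000
7 7 91/100
DF(3y) is solved at step 3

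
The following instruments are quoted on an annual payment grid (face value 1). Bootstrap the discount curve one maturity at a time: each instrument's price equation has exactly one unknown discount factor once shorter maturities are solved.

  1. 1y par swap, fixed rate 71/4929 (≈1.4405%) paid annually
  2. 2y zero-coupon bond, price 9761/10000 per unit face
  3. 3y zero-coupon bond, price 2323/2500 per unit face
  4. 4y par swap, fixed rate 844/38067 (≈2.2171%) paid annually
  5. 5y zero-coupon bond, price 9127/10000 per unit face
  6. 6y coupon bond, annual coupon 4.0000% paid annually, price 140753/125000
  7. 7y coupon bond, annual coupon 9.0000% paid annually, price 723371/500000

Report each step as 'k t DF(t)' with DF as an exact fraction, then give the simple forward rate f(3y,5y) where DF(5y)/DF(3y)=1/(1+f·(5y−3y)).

step 1 [1y] swap r/1=71/4929: DF=(1 − 71/4929·(0))/(1+71/4929) = 4929/5000 ≈ 0.985800
step 2 [2y] zero: DF = P = 9761/10000 ≈ 0.976100
step 3 [3y] zero: DF = P = 2323/2500 ≈ 0.929200
step 4 [4y] swap r/1=844/38067: DF=(1 − 844/38067·(0.985800+0.976100+0.929200))/(1+844/38067) = 2289/2500 ≈ 0.915600
step 5 [5y] zero: DF = P = 9127/10000 ≈ 0.912700
step 6 [6y] bond c/1=1/25: DF=(140753/125000 − 1/25·(0.985800+0.976100+0.929200+0.915600+0.912700))/(1+1/25) = 2253/2500 ≈ 0.901200
step 7 [7y] bond c/1=9/100: DF=(723371/500000 − 9/100·(0.985800+0.976100+0.929200+0.915600+0.912700+0.901200))/(1+9/100) = 1079/1250 ≈ 0.863200

1 1 4929/5000
2 2 9761/10000
3 3 2323/2500
4 4 2289/2500
5 5 9127/10000
6 6 2253/2500
7 7 1079/1250
f(3y,5y) = ((2323/2500)/(9127/10000) − 1)/(2) = 165/18254 ≈ 0.9039%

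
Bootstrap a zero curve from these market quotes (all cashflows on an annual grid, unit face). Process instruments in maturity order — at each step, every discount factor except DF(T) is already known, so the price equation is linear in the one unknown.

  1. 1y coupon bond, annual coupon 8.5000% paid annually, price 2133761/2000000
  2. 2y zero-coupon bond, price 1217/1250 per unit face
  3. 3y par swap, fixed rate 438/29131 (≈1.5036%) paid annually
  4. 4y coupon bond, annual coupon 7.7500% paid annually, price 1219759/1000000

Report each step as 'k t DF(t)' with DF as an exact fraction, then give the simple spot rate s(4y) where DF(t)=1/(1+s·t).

1 1 9833/10000
2 2 1217/1250
3 3 4781/5000
4 4 369/400
s(4y) = (1/(369/400) − 1)/(4) = 31/1476 ≈ 2.1003%

step 1 [1y] bond c/1=17/200: DF=(2133761/2000000 − 17/200·(0))/(1+17/200) = 9833/10000 ≈ 0.983300
step 2 [2y] zero: DF = P = 1217/1250 ≈ 0.973600
step 3 [3y] swap r/1=438/29131: DF=(1 − 438/29131·(0.983300+0.973600))/(1+438/29131) = 4781/5000 ≈ 0.956200
step 4 [4y] bond c/1=31/400: DF=(1219759/1000000 − 31/400·(0.983300+0.973600+0.956200))/(1+31/400) = 369/400 ≈ 0.922500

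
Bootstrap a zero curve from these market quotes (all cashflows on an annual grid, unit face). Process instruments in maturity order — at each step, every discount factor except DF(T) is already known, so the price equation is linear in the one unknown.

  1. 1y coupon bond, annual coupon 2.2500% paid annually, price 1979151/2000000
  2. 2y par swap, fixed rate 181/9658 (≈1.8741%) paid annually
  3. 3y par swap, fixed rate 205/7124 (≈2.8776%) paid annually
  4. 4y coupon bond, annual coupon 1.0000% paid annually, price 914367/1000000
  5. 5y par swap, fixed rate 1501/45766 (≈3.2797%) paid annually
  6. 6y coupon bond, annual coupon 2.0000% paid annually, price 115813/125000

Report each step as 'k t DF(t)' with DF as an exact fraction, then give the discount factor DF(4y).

1 1 4839/5000
2 2 4819/5000
3 3 459/500
4 4 8771/10000
5 5 8499/10000
6 6 4093/5000
DF(4y) = 8771/10000 ≈ 0.877100

step 1 [1y] bond c/1=9/400: DF=(1979151/2000000 − 9/400·(0))/(1+9/400) = 4839/5000 ≈ 0.967800
step 2 [2y] swap r/1=181/9658: DF=(1 − 181/9658·(0.967800))/(1+181/9658) = 4819/5000 ≈ 0.963800
step 3 [3y] swap r/1=205/7124: DF=(1 − 205/7124·(0.967800+0.963800))/(1+205/7124) = 459/500 ≈ 0.918000
step 4 [4y] bond c/1=1/100: DF=(914367/1000000 − 1/100·(0.967800+0.963800+0.918000))/(1+1/100) = 8771/10000 ≈ 0.877100
step 5 [5y] swap r/1=1501/45766: DF=(1 − 1501/45766·(0.967800+0.963800+0.918000+0.877100))/(1+1501/45766) = 8499/10000 ≈ 0.849900
step 6 [6y] bond c/1=1/50: DF=(115813/125000 − 1/50·(0.967800+0.963800+0.918000+0.877100+0.849900))/(1+1/50) = 4093/5000 ≈ 0.818600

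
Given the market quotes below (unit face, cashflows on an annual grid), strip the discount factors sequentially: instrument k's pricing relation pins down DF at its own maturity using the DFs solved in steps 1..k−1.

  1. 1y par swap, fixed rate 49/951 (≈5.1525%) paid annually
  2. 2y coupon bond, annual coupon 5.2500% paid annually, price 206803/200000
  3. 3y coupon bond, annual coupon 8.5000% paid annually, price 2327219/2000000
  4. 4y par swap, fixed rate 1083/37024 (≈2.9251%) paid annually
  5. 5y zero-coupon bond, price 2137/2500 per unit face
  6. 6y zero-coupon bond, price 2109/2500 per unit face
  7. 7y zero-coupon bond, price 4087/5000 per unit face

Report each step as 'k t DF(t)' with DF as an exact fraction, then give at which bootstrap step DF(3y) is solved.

step 1 [1y] swap r/1=49/951: DF=(1 − 49/951·(0))/(1+49/951) = 951/1000 ≈ 0.951000
step 2 [2y] bond c/1=21/400: DF=(206803/200000 − 21/400·(0.951000))/(1+21/400) = 187/200 ≈ 0.935000
step 3 [3y] bond c/1=17/200: DF=(2327219/2000000 − 17/200·(0.951000+0.935000))/(1+17/200) = 9247/10000 ≈ 0.924700
step 4 [4y] swap r/1=1083/37024: DF=(1 − 1083/37024·(0.951000+0.935000+0.924700))/(1+1083/37024) = 8917/10000 ≈ 0.891700
step 5 [5y] zero: DF = P = 2137/2500 ≈ 0.854800
step 6 [6y] zero: DF = P = 2109/2500 ≈ 0.843600
step 7 [7y] zero: DF = P = 4087/5000 ≈ 0.817400

1 1 951/1000
2 2 187/200
3 3 9247/10000
4 4 8917/10000
5 5 2137/2500
6 6 2109/2500
7 7 4087/5000
DF(3y) is solved at step 3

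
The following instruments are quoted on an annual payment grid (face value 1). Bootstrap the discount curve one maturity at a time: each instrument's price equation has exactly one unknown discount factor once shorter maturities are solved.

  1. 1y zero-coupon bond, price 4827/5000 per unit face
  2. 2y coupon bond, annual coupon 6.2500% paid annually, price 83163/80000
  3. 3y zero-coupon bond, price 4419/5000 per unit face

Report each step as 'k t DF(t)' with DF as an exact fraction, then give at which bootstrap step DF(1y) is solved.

1 1 4827/5000
2 2 576/625
3 3 4419/5000
DF(1y) is solved at step 1

step 1 [1y] zero: DF = P = 4827/5000 ≈ 0.965400
step 2 [2y] bond c/1=1/16: DF=(83163/80000 − 1/16·(0.965400))/(1+1/16) = 576/625 ≈ 0.921600
step 3 [3y] zero: DF = P = 4419/5000 ≈ 0.883800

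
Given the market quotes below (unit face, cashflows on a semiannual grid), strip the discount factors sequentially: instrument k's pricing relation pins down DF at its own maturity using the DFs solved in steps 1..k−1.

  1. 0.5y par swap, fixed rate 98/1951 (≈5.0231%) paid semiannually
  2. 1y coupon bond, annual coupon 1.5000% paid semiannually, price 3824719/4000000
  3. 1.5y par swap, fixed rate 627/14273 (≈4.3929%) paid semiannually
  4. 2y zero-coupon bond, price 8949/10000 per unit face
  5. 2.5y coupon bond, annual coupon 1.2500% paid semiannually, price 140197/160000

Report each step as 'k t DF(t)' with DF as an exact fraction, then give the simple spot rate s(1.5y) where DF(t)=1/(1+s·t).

step 1 [0.5y] swap r/2=49/1951: DF=(1 − 49/1951·(0))/(1+49/1951) = 1951/2000 ≈ 0.975500
step 2 [1y] bond c/2=3/400: DF=(3824719/4000000 − 3/400·(0.975500))/(1+3/400) = 4709/5000 ≈ 0.941800
step 3 [1.5y] swap r/2=627/28546: DF=(1 − 627/28546·(0.975500+0.941800))/(1+627/28546) = 9373/10000 ≈ 0.937300
step 4 [2y] zero: DF = P = 8949/10000 ≈ 0.894900
step 5 [2.5y] bond c/2=1/160: DF=(140197/160000 − 1/160·(0.975500+0.941800+0.937300+0.894900))/(1+1/160) = 339/400 ≈ 0.847500

1 1/2 1951/2000
2 1 4709/5000
3 3/2 9373/10000
4 2 8949/10000
5 5/2 339/400
s(1.5y) = (1/(9373/10000) − 1)/(3/2) = 418/9373 ≈ 4.4596%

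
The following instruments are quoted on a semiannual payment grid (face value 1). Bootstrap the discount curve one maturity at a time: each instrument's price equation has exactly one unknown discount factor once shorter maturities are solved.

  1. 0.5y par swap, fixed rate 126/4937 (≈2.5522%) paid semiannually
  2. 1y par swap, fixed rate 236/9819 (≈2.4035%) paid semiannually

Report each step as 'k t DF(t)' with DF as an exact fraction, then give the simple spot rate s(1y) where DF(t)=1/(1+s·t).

step 1 [0.5y] swap r/2=63/4937: DF=(1 − 63/4937·(0))/(1+63/4937) = 4937/5000 ≈ 0.987400
step 2 [1y] swap r/2=118/9819: DF=(1 − 118/9819·(0.987400))/(1+118/9819) = 2441/2500 ≈ 0.976400

1 1/2 4937/5000
2 1 2441/2500
s(1y) = (1/(2441/2500) − 1)/(1) = 59/2441 ≈ 2.4170%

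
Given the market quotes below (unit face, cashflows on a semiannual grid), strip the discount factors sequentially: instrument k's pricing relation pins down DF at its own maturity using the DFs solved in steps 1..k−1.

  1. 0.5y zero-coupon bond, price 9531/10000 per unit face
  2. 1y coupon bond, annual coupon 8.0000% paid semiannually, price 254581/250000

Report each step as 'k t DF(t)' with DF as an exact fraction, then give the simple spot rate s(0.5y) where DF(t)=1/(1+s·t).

1 1/2 9531/10000
2 1 377/400
s(0.5y) = (1/(9531/10000) − 1)/(1/2) = 938/9531 ≈ 9.8416%

step 1 [0.5y] zero: DF = P = 9531/10000 ≈ 0.953100
step 2 [1y] bond c/2=1/25: DF=(254581/250000 − 1/25·(0.953100))/(1+1/25) = 377/400 ≈ 0.942500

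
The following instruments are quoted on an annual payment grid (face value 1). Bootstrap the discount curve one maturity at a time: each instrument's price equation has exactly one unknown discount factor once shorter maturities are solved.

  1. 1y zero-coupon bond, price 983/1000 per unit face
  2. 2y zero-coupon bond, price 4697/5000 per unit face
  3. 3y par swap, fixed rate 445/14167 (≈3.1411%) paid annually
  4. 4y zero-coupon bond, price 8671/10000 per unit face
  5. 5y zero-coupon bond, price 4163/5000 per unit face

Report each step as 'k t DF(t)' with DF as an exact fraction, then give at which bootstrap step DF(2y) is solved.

1 1 983/1000
2 2 4697/5000
3 3 911/1000
4 4 8671/10000
5 5 4163/5000
DF(2y) is solved at step 2

step 1 [1y] zero: DF = P = 983/1000 ≈ 0.983000
step 2 [2y] zero: DF = P = 4697/5000 ≈ 0.939400
step 3 [3y] swap r/1=445/14167: DF=(1 − 445/14167·(0.983000+0.939400))/(1+445/14167) = 911/1000 ≈ 0.911000
step 4 [4y] zero: DF = P = 8671/10000 ≈ 0.867100
step 5 [5y] zero: DF = P = 4163/5000 ≈ 0.832600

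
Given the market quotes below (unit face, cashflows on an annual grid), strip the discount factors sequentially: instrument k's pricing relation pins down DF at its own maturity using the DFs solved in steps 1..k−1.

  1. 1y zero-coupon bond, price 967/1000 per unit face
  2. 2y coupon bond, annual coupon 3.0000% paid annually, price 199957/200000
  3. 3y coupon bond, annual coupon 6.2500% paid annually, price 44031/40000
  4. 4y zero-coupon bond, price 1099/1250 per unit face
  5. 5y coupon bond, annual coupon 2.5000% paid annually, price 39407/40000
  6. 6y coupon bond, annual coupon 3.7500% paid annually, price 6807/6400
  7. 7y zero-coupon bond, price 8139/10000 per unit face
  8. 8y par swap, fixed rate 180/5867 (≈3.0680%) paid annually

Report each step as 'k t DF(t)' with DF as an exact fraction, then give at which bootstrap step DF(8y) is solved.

1 1 967/1000
2 2 377/400
3 3 9237/10000
4 4 1099/1250
5 5 4353/5000
6 6 1719/2000
7 7 8139/10000
8 8 98/125
DF(8y) is solved at step 8

step 1 [1y] zero: DF = P = 967/1000 ≈ 0.967000
step 2 [2y] bond c/1=3/100: DF=(199957/200000 − 3/100·(0.967000))/(1+3/100) = 377/400 ≈ 0.942500
step 3 [3y] bond c/1=1/16: DF=(44031/40000 − 1/16·(0.967000+0.942500))/(1+1/16) = 9237/10000 ≈ 0.923700
step 4 [4y] zero: DF = P = 1099/1250 ≈ 0.879200
step 5 [5y] bond c/1=1/40: DF=(39407/40000 − 1/40·(0.967000+0.942500+0.923700+0.879200))/(1+1/40) = 4353/5000 ≈ 0.870600
step 6 [6y] bond c/1=3/80: DF=(6807/6400 − 3/80·(0.967000+0.942500+0.923700+0.879200+0.870600))/(1+3/80) = 1719/2000 ≈ 0.859500
step 7 [7y] zero: DF = P = 8139/10000 ≈ 0.813900
step 8 [8y] swap r/1=180/5867: DF=(1 − 180/5867·(0.967000+0.942500+0.923700+0.879200+0.870600+0.859500+0.813900))/(1+180/5867) = 98/125 ≈ 0.784000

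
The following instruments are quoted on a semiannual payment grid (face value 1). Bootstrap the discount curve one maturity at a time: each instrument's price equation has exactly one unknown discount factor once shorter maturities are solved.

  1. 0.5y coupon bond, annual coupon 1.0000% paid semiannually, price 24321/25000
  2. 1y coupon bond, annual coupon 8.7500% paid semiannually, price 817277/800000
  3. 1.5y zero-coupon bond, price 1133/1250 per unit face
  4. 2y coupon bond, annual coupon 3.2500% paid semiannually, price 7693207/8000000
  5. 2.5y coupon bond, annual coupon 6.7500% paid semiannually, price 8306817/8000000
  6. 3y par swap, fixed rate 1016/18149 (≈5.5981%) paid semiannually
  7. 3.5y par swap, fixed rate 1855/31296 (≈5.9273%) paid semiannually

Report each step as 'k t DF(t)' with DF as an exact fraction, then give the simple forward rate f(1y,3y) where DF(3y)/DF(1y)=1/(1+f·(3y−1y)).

1 1/2 121/125
2 1 4691/5000
3 3/2 1133/1250
4 2 9013/10000
5 5/2 552/625
6 3 2119/2500
7 7/2 1629/2000
f(1y,3y) = ((4691/5000)/(2119/2500) − 1)/(2) = 453/8476 ≈ 5.3445%

step 1 [0.5y] bond c/2=1/200: DF=(24321/25000 − 1/200·(0))/(1+1/200) = 121/125 ≈ 0.968000
step 2 [1y] bond c/2=7/160: DF=(817277/800000 − 7/160·(0.968000))/(1+7/160) = 4691/5000 ≈ 0.938200
step 3 [1.5y] zero: DF = P = 1133/1250 ≈ 0.906400
step 4 [2y] bond c/2=13/800: DF=(7693207/8000000 − 13/800·(0.968000+0.938200+0.906400))/(1+13/800) = 9013/10000 ≈ 0.901300
step 5 [2.5y] bond c/2=27/800: DF=(8306817/8000000 − 27/800·(0.968000+0.938200+0.906400+0.901300))/(1+27/800) = 552/625 ≈ 0.883200
step 6 [3y] swap r/2=508/18149: DF=(1 − 508/18149·(0.968000+0.938200+0.906400+0.901300+0.883200))/(1+508/18149) = 2119/2500 ≈ 0.847600
step 7 [3.5y] swap r/2=1855/62592: DF=(1 − 1855/62592·(0.968000+0.938200+0.906400+0.901300+0.883200+0.847600))/(1+1855/62592) = 1629/2000 ≈ 0.814500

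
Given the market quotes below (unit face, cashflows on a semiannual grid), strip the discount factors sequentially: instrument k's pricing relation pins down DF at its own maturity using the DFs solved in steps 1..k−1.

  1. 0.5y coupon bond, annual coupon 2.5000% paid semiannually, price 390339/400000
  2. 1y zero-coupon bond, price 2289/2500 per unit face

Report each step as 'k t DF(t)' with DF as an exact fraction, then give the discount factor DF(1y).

1 1/2 4819/5000
2 1 2289/2500
DF(1y) = 2289/2500 ≈ 0.915600

step 1 [0.5y] bond c/2=1/80: DF=(390339/400000 − 1/80·(0))/(1+1/80) = 4819/5000 ≈ 0.963800
step 2 [1y] zero: DF = P = 2289/2500 ≈ 0.915600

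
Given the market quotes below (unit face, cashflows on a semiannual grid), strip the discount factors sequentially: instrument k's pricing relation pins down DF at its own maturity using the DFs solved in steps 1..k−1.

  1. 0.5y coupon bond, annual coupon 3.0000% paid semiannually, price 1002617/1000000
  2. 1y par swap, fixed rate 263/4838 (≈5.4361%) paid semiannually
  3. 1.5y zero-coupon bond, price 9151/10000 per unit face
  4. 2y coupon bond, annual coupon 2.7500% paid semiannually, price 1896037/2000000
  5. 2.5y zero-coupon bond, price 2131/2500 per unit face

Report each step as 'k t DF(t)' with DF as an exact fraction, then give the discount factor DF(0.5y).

1 1/2 4939/5000
2 1 4737/5000
3 3/2 9151/10000
4 2 1793/2000
5 5/2 2131/2500
DF(0.5y) = 4939/5000 ≈ 0.987800

step 1 [0.5y] bond c/2=3/200: DF=(1002617/1000000 − 3/200·(0))/(1+3/200) = 4939/5000 ≈ 0.987800
step 2 [1y] swap r/2=263/9676: DF=(1 − 263/9676·(0.987800))/(1+263/9676) = 4737/5000 ≈ 0.947400
step 3 [1.5y] zero: DF = P = 9151/10000 ≈ 0.915100
step 4 [2y] bond c/2=11/800: DF=(1896037/2000000 − 11/800·(0.987800+0.947400+0.915100))/(1+11/800) = 1793/2000 ≈ 0.896500
step 5 [2.5y] zero: DF = P = 2131/2500 ≈ 0.852400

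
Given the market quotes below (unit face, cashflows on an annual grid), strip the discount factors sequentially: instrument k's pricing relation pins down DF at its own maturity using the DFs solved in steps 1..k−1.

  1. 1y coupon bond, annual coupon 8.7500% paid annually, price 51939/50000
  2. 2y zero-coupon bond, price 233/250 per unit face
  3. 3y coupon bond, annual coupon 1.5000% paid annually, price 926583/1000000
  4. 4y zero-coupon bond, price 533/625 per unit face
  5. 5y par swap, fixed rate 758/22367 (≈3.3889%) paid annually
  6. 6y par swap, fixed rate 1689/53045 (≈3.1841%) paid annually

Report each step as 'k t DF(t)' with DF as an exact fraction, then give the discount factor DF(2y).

1 1 597/625
2 2 233/250
3 3 177/200
4 4 533/625
5 5 2121/2500
6 6 8311/10000
DF(2y) = 233/250 ≈ 0.932000

step 1 [1y] bond c/1=7/80: DF=(51939/50000 − 7/80·(0))/(1+7/80) = 597/625 ≈ 0.955200
step 2 [2y] zero: DF = P = 233/250 ≈ 0.932000
step 3 [3y] bond c/1=3/200: DF=(926583/1000000 − 3/200·(0.955200+0.932000))/(1+3/200) = 177/200 ≈ 0.885000
step 4 [4y] zero: DF = P = 533/625 ≈ 0.852800
step 5 [5y] swap r/1=758/22367: DF=(1 − 758/22367·(0.955200+0.932000+0.885000+0.852800))/(1+758/22367) = 2121/2500 ≈ 0.848400
step 6 [6y] swap r/1=1689/53045: DF=(1 − 1689/53045·(0.955200+0.932000+0.885000+0.852800+0.848400))/(1+1689/53045) = 8311/10000 ≈ 0.831100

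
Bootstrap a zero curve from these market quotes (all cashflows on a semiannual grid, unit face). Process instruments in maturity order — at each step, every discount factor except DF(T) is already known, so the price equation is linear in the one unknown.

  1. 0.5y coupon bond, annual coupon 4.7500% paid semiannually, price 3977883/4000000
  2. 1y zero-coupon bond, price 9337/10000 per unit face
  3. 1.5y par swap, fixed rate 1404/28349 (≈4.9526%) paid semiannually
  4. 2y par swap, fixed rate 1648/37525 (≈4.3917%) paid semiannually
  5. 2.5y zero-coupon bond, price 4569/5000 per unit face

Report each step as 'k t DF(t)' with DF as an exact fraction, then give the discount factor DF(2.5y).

step 1 [0.5y] bond c/2=19/800: DF=(3977883/4000000 − 19/800·(0))/(1+19/800) = 4857/5000 ≈ 0.971400
step 2 [1y] zero: DF = P = 9337/10000 ≈ 0.933700
step 3 [1.5y] swap r/2=702/28349: DF=(1 − 702/28349·(0.971400+0.933700))/(1+702/28349) = 4649/5000 ≈ 0.929800
step 4 [2y] swap r/2=824/37525: DF=(1 − 824/37525·(0.971400+0.933700+0.929800))/(1+824/37525) = 1147/1250 ≈ 0.917600
step 5 [2.5y] zero: DF = P = 4569/5000 ≈ 0.913800

1 1/2 4857/5000
2 1 9337/10000
3 3/2 4649/5000
4 2 1147/1250
5 5/2 4569/5000
DF(2.5y) = 4569/5000 ≈ 0.913800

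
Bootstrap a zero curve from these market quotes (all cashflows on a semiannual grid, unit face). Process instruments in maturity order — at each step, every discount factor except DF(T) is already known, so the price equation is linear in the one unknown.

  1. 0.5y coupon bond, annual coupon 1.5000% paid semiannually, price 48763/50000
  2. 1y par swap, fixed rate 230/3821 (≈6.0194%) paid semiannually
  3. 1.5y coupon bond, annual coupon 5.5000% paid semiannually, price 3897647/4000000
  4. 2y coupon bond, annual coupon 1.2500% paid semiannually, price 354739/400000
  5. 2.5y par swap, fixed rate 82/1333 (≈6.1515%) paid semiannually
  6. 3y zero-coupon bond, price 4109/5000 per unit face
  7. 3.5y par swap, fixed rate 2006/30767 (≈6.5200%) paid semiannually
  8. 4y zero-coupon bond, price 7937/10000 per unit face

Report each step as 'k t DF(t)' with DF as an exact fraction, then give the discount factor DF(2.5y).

step 1 [0.5y] bond c/2=3/400: DF=(48763/50000 − 3/400·(0))/(1+3/400) = 121/125 ≈ 0.968000
step 2 [1y] swap r/2=115/3821: DF=(1 − 115/3821·(0.968000))/(1+115/3821) = 377/400 ≈ 0.942500
step 3 [1.5y] bond c/2=11/400: DF=(3897647/4000000 − 11/400·(0.968000+0.942500))/(1+11/400) = 2243/2500 ≈ 0.897200
step 4 [2y] bond c/2=1/160: DF=(354739/400000 − 1/160·(0.968000+0.942500+0.897200))/(1+1/160) = 8639/10000 ≈ 0.863900
step 5 [2.5y] swap r/2=41/1333: DF=(1 − 41/1333·(0.968000+0.942500+0.897200+0.863900))/(1+41/1333) = 4303/5000 ≈ 0.860600
step 6 [3y] zero: DF = P = 4109/5000 ≈ 0.821800
step 7 [3.5y] swap r/2=1003/30767: DF=(1 − 1003/30767·(0.968000+0.942500+0.897200+0.863900+0.860600+0.821800))/(1+1003/30767) = 3997/5000 ≈ 0.799400
step 8 [4y] zero: DF = P = 7937/10000 ≈ 0.793700

1 1/2 121/125
2 1 377/400
3 3/2 2243/2500
4 2 8639/10000
5 5/2 4303/5000
6 3 4109/5000
7 7/2 3997/5000
8 4 7937/10000
DF(2.5y) = 4303/5000 ≈ 0.860600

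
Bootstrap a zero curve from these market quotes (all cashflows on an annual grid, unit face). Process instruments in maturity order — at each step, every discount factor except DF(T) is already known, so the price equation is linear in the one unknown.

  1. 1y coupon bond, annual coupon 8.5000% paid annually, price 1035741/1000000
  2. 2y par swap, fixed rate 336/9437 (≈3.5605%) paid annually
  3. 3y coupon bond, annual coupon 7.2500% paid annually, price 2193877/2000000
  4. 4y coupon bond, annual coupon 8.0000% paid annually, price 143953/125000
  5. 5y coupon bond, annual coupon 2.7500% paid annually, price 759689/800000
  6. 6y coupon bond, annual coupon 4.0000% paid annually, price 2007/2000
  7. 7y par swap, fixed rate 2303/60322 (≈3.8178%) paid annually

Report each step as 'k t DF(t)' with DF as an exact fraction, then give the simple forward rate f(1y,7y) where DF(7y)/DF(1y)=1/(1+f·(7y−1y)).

1 1 4773/5000
2 2 583/625
3 3 1119/1250
4 4 4301/5000
5 5 8267/10000
6 6 793/1000
7 7 7697/10000
f(1y,7y) = ((4773/5000)/(7697/10000) − 1)/(6) = 43/1074 ≈ 4.0037%

step 1 [1y] bond c/1=17/200: DF=(1035741/1000000 − 17/200·(0))/(1+17/200) = 4773/5000 ≈ 0.954600
step 2 [2y] swap r/1=336/9437: DF=(1 − 336/9437·(0.954600))/(1+336/9437) = 583/625 ≈ 0.932800
step 3 [3y] bond c/1=29/400: DF=(2193877/2000000 − 29/400·(0.954600+0.932800))/(1+29/400) = 1119/1250 ≈ 0.895200
step 4 [4y] bond c/1=2/25: DF=(143953/125000 − 2/25·(0.954600+0.932800+0.895200))/(1+2/25) = 4301/5000 ≈ 0.860200
step 5 [5y] bond c/1=11/400: DF=(759689/800000 − 11/400·(0.954600+0.932800+0.895200+0.860200))/(1+11/400) = 8267/10000 ≈ 0.826700
step 6 [6y] bond c/1=1/25: DF=(2007/2000 − 1/25·(0.954600+0.932800+0.895200+0.860200+0.826700))/(1+1/25) = 793/1000 ≈ 0.793000
step 7 [7y] swap r/1=2303/60322: DF=(1 − 2303/60322·(0.954600+0.932800+0.895200+0.860200+0.826700+0.793000))/(1+2303/60322) = 7697/10000 ≈ 0.769700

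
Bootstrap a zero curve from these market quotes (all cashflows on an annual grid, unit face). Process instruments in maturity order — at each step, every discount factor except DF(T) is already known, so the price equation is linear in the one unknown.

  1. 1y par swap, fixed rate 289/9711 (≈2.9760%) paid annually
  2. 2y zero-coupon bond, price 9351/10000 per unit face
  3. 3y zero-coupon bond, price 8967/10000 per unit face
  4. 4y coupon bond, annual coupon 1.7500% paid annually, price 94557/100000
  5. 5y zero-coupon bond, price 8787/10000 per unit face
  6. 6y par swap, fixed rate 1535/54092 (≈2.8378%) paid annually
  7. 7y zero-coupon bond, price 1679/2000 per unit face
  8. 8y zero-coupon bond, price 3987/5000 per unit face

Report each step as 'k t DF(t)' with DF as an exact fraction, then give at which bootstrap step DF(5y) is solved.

1 1 9711/10000
2 2 9351/10000
3 3 8967/10000
4 4 8811/10000
5 5 8787/10000
6 6 1693/2000
7 7 1679/2000
8 8 3987/5000
DF(5y) is solved at step 5

step 1 [1y] swap r/1=289/9711: DF=(1 − 289/9711·(0))/(1+289/9711) = 9711/10000 ≈ 0.971100
step 2 [2y] zero: DF = P = 9351/10000 ≈ 0.935100
step 3 [3y] zero: DF = P = 8967/10000 ≈ 0.896700
step 4 [4y] bond c/1=7/400: DF=(94557/100000 − 7/400·(0.971100+0.935100+0.896700))/(1+7/400) = 8811/10000 ≈ 0.881100
step 5 [5y] zero: DF = P = 8787/10000 ≈ 0.878700
step 6 [6y] swap r/1=1535/54092: DF=(1 − 1535/54092·(0.971100+0.935100+0.896700+0.881100+0.878700))/(1+1535/54092) = 1693/2000 ≈ 0.846500
step 7 [7y] zero: DF = P = 1679/2000 ≈ 0.839500
step 8 [8y] zero: DF = P = 3987/5000 ≈ 0.797400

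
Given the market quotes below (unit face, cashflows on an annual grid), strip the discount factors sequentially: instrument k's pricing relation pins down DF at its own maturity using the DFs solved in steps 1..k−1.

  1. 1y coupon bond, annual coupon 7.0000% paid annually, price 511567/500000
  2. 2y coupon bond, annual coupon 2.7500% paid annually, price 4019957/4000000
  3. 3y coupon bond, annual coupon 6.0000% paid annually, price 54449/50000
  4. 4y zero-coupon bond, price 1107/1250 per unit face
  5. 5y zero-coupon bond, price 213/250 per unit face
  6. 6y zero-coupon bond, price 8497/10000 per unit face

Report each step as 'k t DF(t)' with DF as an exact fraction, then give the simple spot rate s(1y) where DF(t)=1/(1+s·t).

1 1 4781/5000
2 2 381/400
3 3 9193/10000
4 4 1107/1250
5 5 213/250
6 6 8497/10000
s(1y) = (1/(4781/5000) − 1)/(1) = 219/4781 ≈ 4.5806%

step 1 [1y] bond c/1=7/100: DF=(511567/500000 − 7/100·(0))/(1+7/100) = 4781/5000 ≈ 0.956200
step 2 [2y] bond c/1=11/400: DF=(4019957/4000000 − 11/400·(0.956200))/(1+11/400) = 381/400 ≈ 0.952500
step 3 [3y] bond c/1=3/50: DF=(54449/50000 − 3/50·(0.956200+0.952500))/(1+3/50) = 9193/10000 ≈ 0.919300
step 4 [4y] zero: DF = P = 1107/1250 ≈ 0.885600
step 5 [5y] zero: DF = P = 213/250 ≈ 0.852000
step 6 [6y] zero: DF = P = 8497/10000 ≈ 0.849700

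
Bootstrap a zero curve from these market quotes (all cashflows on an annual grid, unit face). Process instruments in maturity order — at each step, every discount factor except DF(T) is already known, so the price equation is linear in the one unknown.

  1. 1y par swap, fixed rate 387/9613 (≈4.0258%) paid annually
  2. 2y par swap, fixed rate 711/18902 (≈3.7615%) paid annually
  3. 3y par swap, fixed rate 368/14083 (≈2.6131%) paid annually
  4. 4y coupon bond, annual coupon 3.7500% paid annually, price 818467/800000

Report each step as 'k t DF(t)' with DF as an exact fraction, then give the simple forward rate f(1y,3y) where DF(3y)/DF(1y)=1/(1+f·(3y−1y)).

step 1 [1y] swap r/1=387/9613: DF=(1 − 387/9613·(0))/(1+387/9613) = 9613/10000 ≈ 0.961300
step 2 [2y] swap r/1=711/18902: DF=(1 − 711/18902·(0.961300))/(1+711/18902) = 9289/10000 ≈ 0.928900
step 3 [3y] swap r/1=368/14083: DF=(1 − 368/14083·(0.961300+0.928900))/(1+368/14083) = 579/625 ≈ 0.926400
step 4 [4y] bond c/1=3/80: DF=(818467/800000 − 3/80·(0.961300+0.928900+0.926400))/(1+3/80) = 8843/10000 ≈ 0.884300

1 1 9613/10000
2 2 9289/10000
3 3 579/625
4 4 8843/10000
f(1y,3y) = ((9613/10000)/(579/625) − 1)/(2) = 349/18528 ≈ 1.8836%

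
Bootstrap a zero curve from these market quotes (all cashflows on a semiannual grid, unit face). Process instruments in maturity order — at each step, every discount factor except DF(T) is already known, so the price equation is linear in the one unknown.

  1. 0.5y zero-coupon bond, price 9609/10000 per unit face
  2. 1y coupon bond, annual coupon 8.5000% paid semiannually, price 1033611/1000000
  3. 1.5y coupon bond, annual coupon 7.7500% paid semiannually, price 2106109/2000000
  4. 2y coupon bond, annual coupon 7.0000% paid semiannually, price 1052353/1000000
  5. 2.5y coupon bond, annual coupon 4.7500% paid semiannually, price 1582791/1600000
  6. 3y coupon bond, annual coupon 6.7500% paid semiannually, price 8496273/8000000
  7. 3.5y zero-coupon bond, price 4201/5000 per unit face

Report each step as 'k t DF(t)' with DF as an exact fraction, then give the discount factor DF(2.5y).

step 1 [0.5y] zero: DF = P = 9609/10000 ≈ 0.960900
step 2 [1y] bond c/2=17/400: DF=(1033611/1000000 − 17/400·(0.960900))/(1+17/400) = 9523/10000 ≈ 0.952300
step 3 [1.5y] bond c/2=31/800: DF=(2106109/2000000 − 31/800·(0.960900+0.952300))/(1+31/800) = 589/625 ≈ 0.942400
step 4 [2y] bond c/2=7/200: DF=(1052353/1000000 − 7/200·(0.960900+0.952300+0.942400))/(1+7/200) = 4601/5000 ≈ 0.920200
step 5 [2.5y] bond c/2=19/800: DF=(1582791/1600000 − 19/800·(0.960900+0.952300+0.942400+0.920200))/(1+19/800) = 8787/10000 ≈ 0.878700
step 6 [3y] bond c/2=27/800: DF=(8496273/8000000 − 27/800·(0.960900+0.952300+0.942400+0.920200+0.878700))/(1+27/800) = 4377/5000 ≈ 0.875400
step 7 [3.5y] zero: DF = P = 4201/5000 ≈ 0.840200

1 1/2 9609/10000
2 1 9523/10000
3 3/2 589/625
4 2 4601/5000
5 5/2 8787/10000
6 3 4377/5000
7 7/2 4201/5000
DF(2.5y) = 8787/10000 ≈ 0.878700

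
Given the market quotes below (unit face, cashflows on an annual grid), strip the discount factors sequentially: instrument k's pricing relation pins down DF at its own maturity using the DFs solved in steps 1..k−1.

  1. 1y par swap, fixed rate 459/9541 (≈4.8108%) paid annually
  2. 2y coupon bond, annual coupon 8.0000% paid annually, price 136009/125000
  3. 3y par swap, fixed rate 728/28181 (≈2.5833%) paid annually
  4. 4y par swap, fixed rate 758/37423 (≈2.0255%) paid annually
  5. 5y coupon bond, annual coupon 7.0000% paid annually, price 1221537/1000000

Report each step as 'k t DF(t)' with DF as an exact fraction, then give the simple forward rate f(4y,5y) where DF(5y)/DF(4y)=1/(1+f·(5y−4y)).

1 1 9541/10000
2 2 1171/1250
3 3 1159/1250
4 4 4621/5000
5 5 1121/1250
f(4y,5y) = ((4621/5000)/(1121/1250) − 1)/(1) = 137/4484 ≈ 3.0553%

step 1 [1y] swap r/1=459/9541: DF=(1 − 459/9541·(0))/(1+459/9541) = 9541/10000 ≈ 0.954100
step 2 [2y] bond c/1=2/25: DF=(136009/125000 − 2/25·(0.954100))/(1+2/25) = 1171/1250 ≈ 0.936800
step 3 [3y] swap r/1=728/28181: DF=(1 − 728/28181·(0.954100+0.936800))/(1+728/28181) = 1159/1250 ≈ 0.927200
step 4 [4y] swap r/1=758/37423: DF=(1 − 758/37423·(0.954100+0.936800+0.927200))/(1+758/37423) = 4621/5000 ≈ 0.924200
step 5 [5y] bond c/1=7/100: DF=(1221537/1000000 − 7/100·(0.954100+0.936800+0.927200+0.924200))/(1+7/100) = 1121/1250 ≈ 0.896800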